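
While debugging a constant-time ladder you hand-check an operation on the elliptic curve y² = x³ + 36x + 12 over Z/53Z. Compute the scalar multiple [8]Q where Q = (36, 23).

Repeated addition: build up to 8Q.
2Q: tangent at (36, 23): λ = (3·36² + 36)/(2·23) ≡ 2/46. 46⁻¹ ≡ 15 (mod 53) since 46·15 = 690 ≡ 1, so λ ≡ 2·15 ≡ 30.
  x = λ² - 36 - 36 = 900 - 72 ≡ 33; y = λ·(36 - 33) - 23 ≡ 14. → (33, 14)
3Q: (33, 14) + (36, 23). λ = (23 - 14)/(36 - 33) ≡ 9/3 mod 53. 3⁻¹ ≡ 18 (mod 53), so λ ≡ 3.
  x = λ² - 33 - 36 = 9 - 69 ≡ 46; y = λ·(33 - 46) - 14 ≡ 0. → (46, 0)
4Q: (46, 0) + (36, 23). λ = (23 - 0)/(36 - 46) ≡ 23/43 mod 53. 43⁻¹ ≡ 37 (mod 53) since 43·37 = 1591 ≡ 1, so λ ≡ 3.
  x = λ² - 46 - 36 = 9 - 82 ≡ 33; y = λ·(46 - 33) - 0 ≡ 39. → (33, 39)
5Q: (33, 39) + (36, 23). λ = (23 - 39)/(36 - 33) ≡ 37/3 mod 53. 3⁻¹ ≡ 18 (mod 53), so λ ≡ 30.
  x = λ² - 33 - 36 = 900 - 69 ≡ 36; y = λ·(33 - 36) - 39 ≡ 30. → (36, 30)
6Q: (36, 30) + (36, 23): same x and y₁ ≡ -y₂, so the sum is O.
7Q: O + (36, 23) = (36, 23) (identity).
8Q: tangent at (36, 23): λ = (3·36² + 36)/(2·23) ≡ 2/46. 46⁻¹ ≡ 15 (mod 53) since 46·15 = 690 ≡ 1, so λ ≡ 2·15 ≡ 30.
  x = λ² - 36 - 36 = 900 - 72 ≡ 33; y = λ·(36 - 33) - 23 ≡ 14. → (33, 14)

(33, 14)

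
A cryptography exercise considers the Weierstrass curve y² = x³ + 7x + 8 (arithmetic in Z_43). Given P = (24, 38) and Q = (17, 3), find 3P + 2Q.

First 3P:
Repeated addition: build up to 3P.
2P: tangent at (24, 38): λ = (3·24² + 7)/(2·38) ≡ 15/33. 33⁻¹ ≡ 30 (mod 43), so λ ≡ 15·30 ≡ 20.
  x = λ² - 24 - 24 = 400 - 48 ≡ 8; y = λ·(24 - 8) - 38 ≡ 24. → (8, 24)
3P: (8, 24) + (24, 38). λ = (38 - 24)/(24 - 8) ≡ 14/16 mod 43. 16⁻¹ ≡ 35 (mod 43) since 16·35 = 560 ≡ 1, so λ ≡ 17.
  x = λ² - 8 - 24 = 289 - 32 ≡ 42; y = λ·(8 - 42) - 24 ≡ 0. → (42, 0)
3P = (42, 0).
Next 2Q:
Repeated addition: build up to 2Q.
2Q: tangent at (17, 3): λ = (3·17² + 7)/(2·3) ≡ 14/6. 6⁻¹ ≡ 36 (mod 43), so λ ≡ 14·36 ≡ 31.
  x = λ² - 17 - 17 = 961 - 34 ≡ 24; y = λ·(17 - 24) - 3 ≡ 38. → (24, 38)
2Q = (24, 38).
Finally 3P + 2Q:
(42, 0) + (24, 38). λ = (38 - 0)/(24 - 42) ≡ 38/25 mod 43. 25⁻¹ ≡ 31 (mod 43), so λ ≡ 17.
  x = λ² - 42 - 24 = 289 - 66 ≡ 8; y = λ·(42 - 8) - 0 ≡ 19. → (8, 19)

(8, 19)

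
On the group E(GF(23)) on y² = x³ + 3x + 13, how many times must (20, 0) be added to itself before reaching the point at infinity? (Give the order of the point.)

2

2P: (20, 0) + (20, 0): same x and y₁ ≡ -y₂, so the sum is the point at infinity.
2P = the point at infinity, so the order is 2.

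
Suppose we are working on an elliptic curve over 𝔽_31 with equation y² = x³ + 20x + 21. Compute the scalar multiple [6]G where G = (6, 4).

(6, 27)

Repeated addition: build up to 6G.
2G: tangent at (6, 4): λ = (3·6² + 20)/(2·4) ≡ 4/8. 8⁻¹ ≡ 4 (mod 31), so λ ≡ 4·4 ≡ 16.
  x = λ² - 6 - 6 = 256 - 12 ≡ 27; y = λ·(6 - 27) - 4 ≡ 1. → (27, 1)
3G: (27, 1) + (6, 4). λ = (4 - 1)/(6 - 27) ≡ 3/10 mod 31. 10⁻¹ ≡ 28 (mod 31) since 10·28 = 280 ≡ 1, so λ ≡ 22.
  x = λ² - 27 - 6 = 484 - 33 ≡ 17; y = λ·(27 - 17) - 1 ≡ 2. → (17, 2)
4G: (17, 2) + (6, 4). λ = (4 - 2)/(6 - 17) ≡ 2/20 mod 31. 20⁻¹ ≡ 14 (mod 31) since 20·14 = 280 ≡ 1, so λ ≡ 28.
  x = λ² - 17 - 6 = 784 - 23 ≡ 17; y = λ·(17 - 17) - 2 ≡ 29. → (17, 29)
5G: (17, 29) + (6, 4). λ = (4 - 29)/(6 - 17) ≡ 6/20 mod 31. 20⁻¹ ≡ 14 (mod 31), so λ ≡ 22.
  x = λ² - 17 - 6 = 484 - 23 ≡ 27; y = λ·(17 - 27) - 29 ≡ 30. → (27, 30)
6G: (27, 30) + (6, 4). λ = (4 - 30)/(6 - 27) ≡ 5/10 mod 31. 10⁻¹ ≡ 28 (mod 31), so λ ≡ 16.
  x = λ² - 27 - 6 = 256 - 33 ≡ 6; y = λ·(27 - 6) - 30 ≡ 27. → (6, 27)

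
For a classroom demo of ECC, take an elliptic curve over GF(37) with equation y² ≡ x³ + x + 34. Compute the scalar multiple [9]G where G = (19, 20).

(20, 32)

Double-and-add on 9 = (1001)₂. Start with G = (19, 20) for the leading 1-bit.
double: tangent at (19, 20): λ = (3·19² + 1)/(2·20) ≡ 11/3. 3⁻¹ ≡ 25 (mod 37), so λ ≡ 11·25 ≡ 16.
  x = λ² - 19 - 19 = 256 - 38 ≡ 33; y = λ·(19 - 33) - 20 ≡ 15. → (33, 15)
double: tangent at (33, 15): λ = (3·33² + 1)/(2·15) ≡ 12/30. 30⁻¹ ≡ 21 (mod 37), so λ ≡ 12·21 ≡ 30.
  x = λ² - 33 - 33 = 900 - 66 ≡ 20; y = λ·(33 - 20) - 15 ≡ 5. → (20, 5)
double: tangent at (20, 5): λ = (3·20² + 1)/(2·5) ≡ 17/10. 10⁻¹ ≡ 26 (mod 37) since 10·26 = 260 ≡ 1, so λ ≡ 17·26 ≡ 35.
  x = λ² - 20 - 20 = 1225 - 40 ≡ 1; y = λ·(20 - 1) - 5 ≡ 31. → (1, 31)
add G: (1, 31) + (19, 20). λ = (20 - 31)/(19 - 1) ≡ 26/18 mod 37. 18⁻¹ ≡ 35 (mod 37), so λ ≡ 22.
  x = λ² - 1 - 19 = 484 - 20 ≡ 20; y = λ·(1 - 20) - 31 ≡ 32. → (20, 32)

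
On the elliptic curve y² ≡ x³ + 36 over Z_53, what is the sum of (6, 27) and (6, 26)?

The two points share x = 6 and their y-coordinates satisfy 27 + 26 ≡ 0 (mod 53), so they are inverses. Their sum is the point at infinity.

O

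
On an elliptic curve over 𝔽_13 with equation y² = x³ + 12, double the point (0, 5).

(0, 8)

tangent at (0, 5): λ = (3·0² + 0)/(2·5) ≡ 0/10. 10⁻¹ ≡ 4 (mod 13), so λ ≡ 0·4 ≡ 0.
  x = λ² - 0 - 0 = 0 - 0 ≡ 0; y = λ·(0 - 0) - 5 ≡ 8. → (0, 8)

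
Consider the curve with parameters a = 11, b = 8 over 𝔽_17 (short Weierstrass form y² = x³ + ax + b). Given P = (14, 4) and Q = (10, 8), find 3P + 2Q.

(6, 1)

First 3P:
Repeated addition: build up to 3P.
2P: tangent at (14, 4): λ = (3·14² + 11)/(2·4) ≡ 4/8. 8⁻¹ ≡ 15 (mod 17) since 8·15 = 120 ≡ 1, so λ ≡ 4·15 ≡ 9.
  x = λ² - 14 - 14 = 81 - 28 ≡ 2; y = λ·(14 - 2) - 4 ≡ 2. → (2, 2)
3P: (2, 2) + (14, 4). λ = (4 - 2)/(14 - 2) ≡ 2/12 mod 17. 12⁻¹ ≡ 10 (mod 17) since 12·10 = 120 ≡ 1, so λ ≡ 3.
  x = λ² - 2 - 14 = 9 - 16 ≡ 10; y = λ·(2 - 10) - 2 ≡ 8. → (10, 8)
3P = (10, 8).
Next 2Q:
Repeated addition: build up to 2Q.
2Q: tangent at (10, 8): λ = (3·10² + 11)/(2·8) ≡ 5/16. 16⁻¹ ≡ 16 (mod 17) since 16·16 = 256 ≡ 1, so λ ≡ 5·16 ≡ 12.
  x = λ² - 10 - 10 = 144 - 20 ≡ 5; y = λ·(10 - 5) - 8 ≡ 1. → (5, 1)
2Q = (5, 1).
Finally 3P + 2Q:
(10, 8) + (5, 1). λ = (1 - 8)/(5 - 10) ≡ 10/12 mod 17. 12⁻¹ ≡ 10 (mod 17), so λ ≡ 15.
  x = λ² - 10 - 5 = 225 - 15 ≡ 6; y = λ·(10 - 6) - 8 ≡ 1. → (6, 1)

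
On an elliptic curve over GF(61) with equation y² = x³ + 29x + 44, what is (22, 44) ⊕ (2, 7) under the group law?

(22, 44) + (2, 7). λ = (7 - 44)/(2 - 22) ≡ 24/41 mod 61. 41⁻¹ ≡ 3 (mod 61), so λ ≡ 11.
  x = λ² - 22 - 2 = 121 - 24 ≡ 36; y = λ·(22 - 36) - 44 ≡ 46. → (36, 46)

(36, 46)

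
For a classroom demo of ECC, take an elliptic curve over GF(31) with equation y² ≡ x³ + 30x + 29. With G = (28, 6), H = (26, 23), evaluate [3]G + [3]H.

First 3G:
Repeated addition: build up to 3G.
2G: tangent at (28, 6): λ = (3·28² + 30)/(2·6) ≡ 26/12. 12⁻¹ ≡ 13 (mod 31), so λ ≡ 26·13 ≡ 28.
  x = λ² - 28 - 28 = 784 - 56 ≡ 15; y = λ·(28 - 15) - 6 ≡ 17. → (15, 17)
3G: (15, 17) + (28, 6). λ = (6 - 17)/(28 - 15) ≡ 20/13 mod 31. 13⁻¹ ≡ 12 (mod 31), so λ ≡ 23.
  x = λ² - 15 - 28 = 529 - 43 ≡ 21; y = λ·(15 - 21) - 17 ≡ 0. → (21, 0)
3G = (21, 0).
Next 3H:
Repeated addition: build up to 3H.
2H: tangent at (26, 23): λ = (3·26² + 30)/(2·23) ≡ 12/15. 15⁻¹ ≡ 29 (mod 31), so λ ≡ 12·29 ≡ 7.
  x = λ² - 26 - 26 = 49 - 52 ≡ 28; y = λ·(26 - 28) - 23 ≡ 25. → (28, 25)
3H: (28, 25) + (26, 23). λ = (23 - 25)/(26 - 28) ≡ 29/29 mod 31. 29⁻¹ ≡ 15 (mod 31) since 29·15 = 435 ≡ 1, so λ ≡ 1.
  x = λ² - 28 - 26 = 1 - 54 ≡ 9; y = λ·(28 - 9) - 25 ≡ 25. → (9, 25)
3H = (9, 25).
Finally 3G + 3H:
(21, 0) + (9, 25). λ = (25 - 0)/(9 - 21) ≡ 25/19 mod 31. 19⁻¹ ≡ 18 (mod 31), so λ ≡ 16.
  x = λ² - 21 - 9 = 256 - 30 ≡ 9; y = λ·(21 - 9) - 0 ≡ 6. → (9, 6)

(9, 6)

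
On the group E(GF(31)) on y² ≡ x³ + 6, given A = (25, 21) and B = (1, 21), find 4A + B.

First 4A:
Repeated addition: build up to 4A.
2A: tangent at (25, 21): λ = (3·25² + 0)/(2·21) ≡ 15/11. 11⁻¹ ≡ 17 (mod 31), so λ ≡ 15·17 ≡ 7.
  x = λ² - 25 - 25 = 49 - 50 ≡ 30; y = λ·(25 - 30) - 21 ≡ 6. → (30, 6)
3A: (30, 6) + (25, 21). λ = (21 - 6)/(25 - 30) ≡ 15/26 mod 31. 26⁻¹ ≡ 6 (mod 31), so λ ≡ 28.
  x = λ² - 30 - 25 = 784 - 55 ≡ 16; y = λ·(30 - 16) - 6 ≡ 14. → (16, 14)
4A: (16, 14) + (25, 21). λ = (21 - 14)/(25 - 16) ≡ 7/9 mod 31. 9⁻¹ ≡ 7 (mod 31), so λ ≡ 18.
  x = λ² - 16 - 25 = 324 - 41 ≡ 4; y = λ·(16 - 4) - 14 ≡ 16. → (4, 16)
4A = (4, 16).
Finally 4A + B:
(4, 16) + (1, 21). λ = (21 - 16)/(1 - 4) ≡ 5/28 mod 31. 28⁻¹ ≡ 10 (mod 31) since 28·10 = 280 ≡ 1, so λ ≡ 19.
  x = λ² - 4 - 1 = 361 - 5 ≡ 15; y = λ·(4 - 15) - 16 ≡ 23. → (15, 23)

(15, 23)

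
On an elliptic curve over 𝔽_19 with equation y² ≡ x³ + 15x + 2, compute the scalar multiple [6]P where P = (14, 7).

(3, 13)

Repeated addition: build up to 6P.
2P: tangent at (14, 7): λ = (3·14² + 15)/(2·7) ≡ 14/14. 14⁻¹ ≡ 15 (mod 19) since 14·15 = 210 ≡ 1, so λ ≡ 14·15 ≡ 1.
  x = λ² - 14 - 14 = 1 - 28 ≡ 11; y = λ·(14 - 11) - 7 ≡ 15. → (11, 15)
3P: (11, 15) + (14, 7). λ = (7 - 15)/(14 - 11) ≡ 11/3 mod 19. 3⁻¹ ≡ 13 (mod 19), so λ ≡ 10.
  x = λ² - 11 - 14 = 100 - 25 ≡ 18; y = λ·(11 - 18) - 15 ≡ 10. → (18, 10)
4P: (18, 10) + (14, 7). λ = (7 - 10)/(14 - 18) ≡ 16/15 mod 19. 15⁻¹ ≡ 14 (mod 19), so λ ≡ 15.
  x = λ² - 18 - 14 = 225 - 32 ≡ 3; y = λ·(18 - 3) - 10 ≡ 6. → (3, 6)
5P: (3, 6) + (14, 7). λ = (7 - 6)/(14 - 3) ≡ 1/11 mod 19. 11⁻¹ ≡ 7 (mod 19), so λ ≡ 7.
  x = λ² - 3 - 14 = 49 - 17 ≡ 13; y = λ·(3 - 13) - 6 ≡ 0. → (13, 0)
6P: (13, 0) + (14, 7). λ = (7 - 0)/(14 - 13) ≡ 7/1 mod 19. 1⁻¹ ≡ 1 (mod 19) since 1·1 = 1 ≡ 1, so λ ≡ 7.
  x = λ² - 13 - 14 = 49 - 27 ≡ 3; y = λ·(13 - 3) - 0 ≡ 13. → (3, 13)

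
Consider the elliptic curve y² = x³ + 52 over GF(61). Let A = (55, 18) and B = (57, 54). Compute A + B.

(29, 23)

(55, 18) + (57, 54). λ = (54 - 18)/(57 - 55) ≡ 36/2 mod 61. 2⁻¹ ≡ 31 (mod 61), so λ ≡ 18.
  x = λ² - 55 - 57 = 324 - 112 ≡ 29; y = λ·(55 - 29) - 18 ≡ 23. → (29, 23)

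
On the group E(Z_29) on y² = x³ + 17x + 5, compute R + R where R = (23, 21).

tangent at (23, 21): λ = (3·23² + 17)/(2·21) ≡ 9/13. 13⁻¹ ≡ 9 (mod 29), so λ ≡ 9·9 ≡ 23.
  x = λ² - 23 - 23 = 529 - 46 ≡ 19; y = λ·(23 - 19) - 21 ≡ 13. → (19, 13)

(19, 13)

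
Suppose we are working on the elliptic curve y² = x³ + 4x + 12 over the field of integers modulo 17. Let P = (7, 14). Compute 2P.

(5, 15)

tangent at (7, 14): λ = (3·7² + 4)/(2·14) ≡ 15/11. 11⁻¹ ≡ 14 (mod 17), so λ ≡ 15·14 ≡ 6.
  x = λ² - 7 - 7 = 36 - 14 ≡ 5; y = λ·(7 - 5) - 14 ≡ 15. → (5, 15)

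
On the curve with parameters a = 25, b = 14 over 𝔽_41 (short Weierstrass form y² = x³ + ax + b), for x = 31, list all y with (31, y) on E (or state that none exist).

x³ + 25x + 14 = 30580 ≡ 35 (mod 41).
35 is a non-residue mod 41; no y exists.

none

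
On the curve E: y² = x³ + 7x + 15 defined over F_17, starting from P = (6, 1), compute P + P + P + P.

Double-and-add on 4 = (100)₂. Start with P = (6, 1) for the leading 1-bit.
double: tangent at (6, 1): λ = (3·6² + 7)/(2·1) ≡ 13/2. 2⁻¹ ≡ 9 (mod 17), so λ ≡ 13·9 ≡ 15.
  x = λ² - 6 - 6 = 225 - 12 ≡ 9; y = λ·(6 - 9) - 1 ≡ 5. → (9, 5)
double: tangent at (9, 5): λ = (3·9² + 7)/(2·5) ≡ 12/10. 10⁻¹ ≡ 12 (mod 17) since 10·12 = 120 ≡ 1, so λ ≡ 12·12 ≡ 8.
  x = λ² - 9 - 9 = 64 - 18 ≡ 12; y = λ·(9 - 12) - 5 ≡ 5. → (12, 5)

(12, 5)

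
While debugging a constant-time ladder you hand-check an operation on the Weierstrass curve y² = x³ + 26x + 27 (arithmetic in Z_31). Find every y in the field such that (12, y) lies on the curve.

none

x³ + 26x + 27 = 2067 ≡ 21 (mod 31).
21 is a non-residue mod 31; no y exists.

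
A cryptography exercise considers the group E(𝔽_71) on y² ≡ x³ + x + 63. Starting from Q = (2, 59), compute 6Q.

Repeated addition: build up to 6Q.
2Q: tangent at (2, 59): λ = (3·2² + 1)/(2·59) ≡ 13/47. 47⁻¹ ≡ 68 (mod 71), so λ ≡ 13·68 ≡ 32.
  x = λ² - 2 - 2 = 1024 - 4 ≡ 26; y = λ·(2 - 26) - 59 ≡ 25. → (26, 25)
3Q: (26, 25) + (2, 59). λ = (59 - 25)/(2 - 26) ≡ 34/47 mod 71. 47⁻¹ ≡ 68 (mod 71), so λ ≡ 40.
  x = λ² - 26 - 2 = 1600 - 28 ≡ 10; y = λ·(26 - 10) - 25 ≡ 47. → (10, 47)
4Q: (10, 47) + (2, 59). λ = (59 - 47)/(2 - 10) ≡ 12/63 mod 71. 63⁻¹ ≡ 62 (mod 71) since 63·62 = 3906 ≡ 1, so λ ≡ 34.
  x = λ² - 10 - 2 = 1156 - 12 ≡ 8; y = λ·(10 - 8) - 47 ≡ 21. → (8, 21)
5Q: (8, 21) + (2, 59). λ = (59 - 21)/(2 - 8) ≡ 38/65 mod 71. 65⁻¹ ≡ 59 (mod 71), so λ ≡ 41.
  x = λ² - 8 - 2 = 1681 - 10 ≡ 38; y = λ·(8 - 38) - 21 ≡ 27. → (38, 27)
6Q: (38, 27) + (2, 59). λ = (59 - 27)/(2 - 38) ≡ 32/35 mod 71. 35⁻¹ ≡ 69 (mod 71), so λ ≡ 7.
  x = λ² - 38 - 2 = 49 - 40 ≡ 9; y = λ·(38 - 9) - 27 ≡ 34. → (9, 34)

(9, 34)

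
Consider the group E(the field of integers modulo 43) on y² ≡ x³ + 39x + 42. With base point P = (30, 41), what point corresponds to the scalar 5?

Repeated addition: build up to 5P.
2P: tangent at (30, 41): λ = (3·30² + 39)/(2·41) ≡ 30/39. 39⁻¹ ≡ 32 (mod 43) since 39·32 = 1248 ≡ 1, so λ ≡ 30·32 ≡ 14.
  x = λ² - 30 - 30 = 196 - 60 ≡ 7; y = λ·(30 - 7) - 41 ≡ 23. → (7, 23)
3P: (7, 23) + (30, 41). λ = (41 - 23)/(30 - 7) ≡ 18/23 mod 43. 23⁻¹ ≡ 15 (mod 43), so λ ≡ 12.
  x = λ² - 7 - 30 = 144 - 37 ≡ 21; y = λ·(7 - 21) - 23 ≡ 24. → (21, 24)
4P: (21, 24) + (30, 41). λ = (41 - 24)/(30 - 21) ≡ 17/9 mod 43. 9⁻¹ ≡ 24 (mod 43), so λ ≡ 21.
  x = λ² - 21 - 30 = 441 - 51 ≡ 3; y = λ·(21 - 3) - 24 ≡ 10. → (3, 10)
5P: (3, 10) + (30, 41). λ = (41 - 10)/(30 - 3) ≡ 31/27 mod 43. 27⁻¹ ≡ 8 (mod 43) since 27·8 = 216 ≡ 1, so λ ≡ 33.
  x = λ² - 3 - 30 = 1089 - 33 ≡ 24; y = λ·(3 - 24) - 10 ≡ 28. → (24, 28)

(24, 28)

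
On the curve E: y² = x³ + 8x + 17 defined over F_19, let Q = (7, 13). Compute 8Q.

Double-and-add on 8 = (1000)₂. Start with Q = (7, 13) for the leading 1-bit.
double: tangent at (7, 13): λ = (3·7² + 8)/(2·13) ≡ 3/7. 7⁻¹ ≡ 11 (mod 19) since 7·11 = 77 ≡ 1, so λ ≡ 3·11 ≡ 14.
  x = λ² - 7 - 7 = 196 - 14 ≡ 11; y = λ·(7 - 11) - 13 ≡ 7. → (11, 7)
double: tangent at (11, 7): λ = (3·11² + 8)/(2·7) ≡ 10/14. 14⁻¹ ≡ 15 (mod 19), so λ ≡ 10·15 ≡ 17.
  x = λ² - 11 - 11 = 289 - 22 ≡ 1; y = λ·(11 - 1) - 7 ≡ 11. → (1, 11)
double: tangent at (1, 11): λ = (3·1² + 8)/(2·11) ≡ 11/3. 3⁻¹ ≡ 13 (mod 19), so λ ≡ 11·13 ≡ 10.
  x = λ² - 1 - 1 = 100 - 2 ≡ 3; y = λ·(1 - 3) - 11 ≡ 7. → (3, 7)

(3, 7)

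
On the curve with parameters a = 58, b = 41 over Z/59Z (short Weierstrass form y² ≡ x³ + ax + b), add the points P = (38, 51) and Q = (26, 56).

(30, 44)

(38, 51) + (26, 56). λ = (56 - 51)/(26 - 38) ≡ 5/47 mod 59. 47⁻¹ ≡ 54 (mod 59), so λ ≡ 34.
  x = λ² - 38 - 26 = 1156 - 64 ≡ 30; y = λ·(38 - 30) - 51 ≡ 44. → (30, 44)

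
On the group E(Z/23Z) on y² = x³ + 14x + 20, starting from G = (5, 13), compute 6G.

Repeated addition: build up to 6G.
2G: tangent at (5, 13): λ = (3·5² + 14)/(2·13) ≡ 20/3. 3⁻¹ ≡ 8 (mod 23), so λ ≡ 20·8 ≡ 22.
  x = λ² - 5 - 5 = 484 - 10 ≡ 14; y = λ·(5 - 14) - 13 ≡ 19. → (14, 19)
3G: (14, 19) + (5, 13). λ = (13 - 19)/(5 - 14) ≡ 17/14 mod 23. 14⁻¹ ≡ 5 (mod 23), so λ ≡ 16.
  x = λ² - 14 - 5 = 256 - 19 ≡ 7; y = λ·(14 - 7) - 19 ≡ 1. → (7, 1)
4G: (7, 1) + (5, 13). λ = (13 - 1)/(5 - 7) ≡ 12/21 mod 23. 21⁻¹ ≡ 11 (mod 23) since 21·11 = 231 ≡ 1, so λ ≡ 17.
  x = λ² - 7 - 5 = 289 - 12 ≡ 1; y = λ·(7 - 1) - 1 ≡ 9. → (1, 9)
5G: (1, 9) + (5, 13). λ = (13 - 9)/(5 - 1) ≡ 4/4 mod 23. 4⁻¹ ≡ 6 (mod 23) since 4·6 = 24 ≡ 1, so λ ≡ 1.
  x = λ² - 1 - 5 = 1 - 6 ≡ 18; y = λ·(1 - 18) - 9 ≡ 20. → (18, 20)
6G: (18, 20) + (5, 13). λ = (13 - 20)/(5 - 18) ≡ 16/10 mod 23. 10⁻¹ ≡ 7 (mod 23), so λ ≡ 20.
  x = λ² - 18 - 5 = 400 - 23 ≡ 9; y = λ·(18 - 9) - 20 ≡ 22. → (9, 22)

(9, 22)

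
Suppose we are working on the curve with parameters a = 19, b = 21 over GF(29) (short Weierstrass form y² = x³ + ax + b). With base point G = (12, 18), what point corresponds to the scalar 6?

O

Double-and-add on 6 = (110)₂. Start with G = (12, 18) for the leading 1-bit.
double: tangent at (12, 18): λ = (3·12² + 19)/(2·18) ≡ 16/7. 7⁻¹ ≡ 25 (mod 29), so λ ≡ 16·25 ≡ 23.
  x = λ² - 12 - 12 = 529 - 24 ≡ 12; y = λ·(12 - 12) - 18 ≡ 11. → (12, 11)
add G: (12, 11) + (12, 18): same x and y₁ ≡ -y₂, so the sum is O.
double: O + O = O (identity).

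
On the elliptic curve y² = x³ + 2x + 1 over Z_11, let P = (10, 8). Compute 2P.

tangent at (10, 8): λ = (3·10² + 2)/(2·8) ≡ 5/5. 5⁻¹ ≡ 9 (mod 11) since 5·9 = 45 ≡ 1, so λ ≡ 5·9 ≡ 1.
  x = λ² - 10 - 10 = 1 - 20 ≡ 3; y = λ·(10 - 3) - 8 ≡ 10. → (3, 10)

(3, 10)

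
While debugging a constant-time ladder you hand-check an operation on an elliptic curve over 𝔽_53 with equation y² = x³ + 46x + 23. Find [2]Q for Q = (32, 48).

tangent at (32, 48): λ = (3·32² + 46)/(2·48) ≡ 44/43. 43⁻¹ ≡ 37 (mod 53) since 43·37 = 1591 ≡ 1, so λ ≡ 44·37 ≡ 38.
  x = λ² - 32 - 32 = 1444 - 64 ≡ 2; y = λ·(32 - 2) - 48 ≡ 32. → (2, 32)

(2, 32)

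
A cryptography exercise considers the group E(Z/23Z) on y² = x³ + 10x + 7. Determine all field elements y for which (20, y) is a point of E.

none

x³ + 10x + 7 = 8207 ≡ 19 (mod 23).
19 is a non-residue mod 23; no y exists.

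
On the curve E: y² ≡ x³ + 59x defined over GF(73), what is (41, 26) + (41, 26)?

tangent at (41, 26): λ = (3·41² + 59)/(2·26) ≡ 65/52. 52⁻¹ ≡ 66 (mod 73), so λ ≡ 65·66 ≡ 56.
  x = λ² - 41 - 41 = 3136 - 82 ≡ 61; y = λ·(41 - 61) - 26 ≡ 22. → (61, 22)

(61, 22)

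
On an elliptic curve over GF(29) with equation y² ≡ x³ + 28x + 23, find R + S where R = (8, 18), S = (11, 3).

(8, 18) + (11, 3). λ = (3 - 18)/(11 - 8) ≡ 14/3 mod 29. 3⁻¹ ≡ 10 (mod 29) since 3·10 = 30 ≡ 1, so λ ≡ 24.
  x = λ² - 8 - 11 = 576 - 19 ≡ 6; y = λ·(8 - 6) - 18 ≡ 1. → (6, 1)

(6, 1)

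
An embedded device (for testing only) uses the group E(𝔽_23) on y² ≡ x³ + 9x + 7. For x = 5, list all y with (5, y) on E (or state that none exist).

x³ + 9x + 7 = 177 ≡ 16 (mod 23).
Square roots of 16 mod 23: 4 and 19 (since 4² = 16 ≡ 16).

4, 19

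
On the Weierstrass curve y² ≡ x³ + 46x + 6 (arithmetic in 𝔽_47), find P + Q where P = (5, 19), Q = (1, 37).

(5, 19) + (1, 37). λ = (37 - 19)/(1 - 5) ≡ 18/43 mod 47. 43⁻¹ ≡ 35 (mod 47) since 43·35 = 1505 ≡ 1, so λ ≡ 19.
  x = λ² - 5 - 1 = 361 - 6 ≡ 26; y = λ·(5 - 26) - 19 ≡ 5. → (26, 5)

(26, 5)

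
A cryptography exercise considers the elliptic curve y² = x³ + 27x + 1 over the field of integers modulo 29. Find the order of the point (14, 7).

8

2P: tangent at (14, 7): λ = (3·14² + 27)/(2·7) ≡ 6/14. 14⁻¹ ≡ 27 (mod 29), so λ ≡ 6·27 ≡ 17.
  x = λ² - 14 - 14 = 289 - 28 ≡ 0; y = λ·(14 - 0) - 7 ≡ 28. → (0, 28)
3P: (0, 28) + (14, 7). λ = (7 - 28)/(14 - 0) ≡ 8/14 mod 29. 14⁻¹ ≡ 27 (mod 29) since 14·27 = 378 ≡ 1, so λ ≡ 13.
  x = λ² - 0 - 14 = 169 - 14 ≡ 10; y = λ·(0 - 10) - 28 ≡ 16. → (10, 16)
4P: (10, 16) + (14, 7). λ = (7 - 16)/(14 - 10) ≡ 20/4 mod 29. 4⁻¹ ≡ 22 (mod 29), so λ ≡ 5.
  x = λ² - 10 - 14 = 25 - 24 ≡ 1; y = λ·(10 - 1) - 16 ≡ 0. → (1, 0)
5P: (1, 0) + (14, 7). λ = (7 - 0)/(14 - 1) ≡ 7/13 mod 29. 13⁻¹ ≡ 9 (mod 29), so λ ≡ 5.
  x = λ² - 1 - 14 = 25 - 15 ≡ 10; y = λ·(1 - 10) - 0 ≡ 13. → (10, 13)
6P: (10, 13) + (14, 7). λ = (7 - 13)/(14 - 10) ≡ 23/4 mod 29. 4⁻¹ ≡ 22 (mod 29) since 4·22 = 88 ≡ 1, so λ ≡ 13.
  x = λ² - 10 - 14 = 169 - 24 ≡ 0; y = λ·(10 - 0) - 13 ≡ 1. → (0, 1)
7P: (0, 1) + (14, 7). λ = (7 - 1)/(14 - 0) ≡ 6/14 mod 29. 14⁻¹ ≡ 27 (mod 29), so λ ≡ 17.
  x = λ² - 0 - 14 = 289 - 14 ≡ 14; y = λ·(0 - 14) - 1 ≡ 22. → (14, 22)
8P: (14, 22) + (14, 7): same x and y₁ ≡ -y₂, so the sum is 𝒪.
8P = 𝒪, so the order is 8.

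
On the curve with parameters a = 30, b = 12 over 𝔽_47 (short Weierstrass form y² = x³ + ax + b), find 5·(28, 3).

(0, 23)

Write Q = (28, 3).
Repeated addition: build up to 5Q.
2Q: tangent at (28, 3): λ = (3·28² + 30)/(2·3) ≡ 32/6. 6⁻¹ ≡ 8 (mod 47), so λ ≡ 32·8 ≡ 21.
  x = λ² - 28 - 28 = 441 - 56 ≡ 9; y = λ·(28 - 9) - 3 ≡ 20. → (9, 20)
3Q: (9, 20) + (28, 3). λ = (3 - 20)/(28 - 9) ≡ 30/19 mod 47. 19⁻¹ ≡ 5 (mod 47), so λ ≡ 9.
  x = λ² - 9 - 28 = 81 - 37 ≡ 44; y = λ·(9 - 44) - 20 ≡ 41. → (44, 41)
4Q: (44, 41) + (28, 3). λ = (3 - 41)/(28 - 44) ≡ 9/31 mod 47. 31⁻¹ ≡ 44 (mod 47), so λ ≡ 20.
  x = λ² - 44 - 28 = 400 - 72 ≡ 46; y = λ·(44 - 46) - 41 ≡ 13. → (46, 13)
5Q: (46, 13) + (28, 3). λ = (3 - 13)/(28 - 46) ≡ 37/29 mod 47. 29⁻¹ ≡ 13 (mod 47), so λ ≡ 11.
  x = λ² - 46 - 28 = 121 - 74 ≡ 0; y = λ·(46 - 0) - 13 ≡ 23. → (0, 23)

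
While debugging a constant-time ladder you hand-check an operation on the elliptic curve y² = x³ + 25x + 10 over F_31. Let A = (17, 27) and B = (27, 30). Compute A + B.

(6, 29)

(17, 27) + (27, 30). λ = (30 - 27)/(27 - 17) ≡ 3/10 mod 31. 10⁻¹ ≡ 28 (mod 31) since 10·28 = 280 ≡ 1, so λ ≡ 22.
  x = λ² - 17 - 27 = 484 - 44 ≡ 6; y = λ·(17 - 6) - 27 ≡ 29. → (6, 29)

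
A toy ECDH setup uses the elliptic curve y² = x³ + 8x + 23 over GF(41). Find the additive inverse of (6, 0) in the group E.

-(6, 0) = (6, -0 mod 41) = (6, 0).

(6, 0)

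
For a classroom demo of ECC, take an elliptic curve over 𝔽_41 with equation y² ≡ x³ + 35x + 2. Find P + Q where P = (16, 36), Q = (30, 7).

(20, 25)

(16, 36) + (30, 7). λ = (7 - 36)/(30 - 16) ≡ 12/14 mod 41. 14⁻¹ ≡ 3 (mod 41) since 14·3 = 42 ≡ 1, so λ ≡ 36.
  x = λ² - 16 - 30 = 1296 - 46 ≡ 20; y = λ·(16 - 20) - 36 ≡ 25. → (20, 25)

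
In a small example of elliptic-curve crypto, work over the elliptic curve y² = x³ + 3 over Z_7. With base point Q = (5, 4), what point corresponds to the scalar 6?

(2, 2)

Repeated addition: build up to 6Q.
2Q: tangent at (5, 4): λ = (3·5² + 0)/(2·4) ≡ 5/1. 1⁻¹ ≡ 1 (mod 7) since 1·1 = 1 ≡ 1, so λ ≡ 5·1 ≡ 5.
  x = λ² - 5 - 5 = 25 - 10 ≡ 1; y = λ·(5 - 1) - 4 ≡ 2. → (1, 2)
3Q: (1, 2) + (5, 4). λ = (4 - 2)/(5 - 1) ≡ 2/4 mod 7. 4⁻¹ ≡ 2 (mod 7), so λ ≡ 4.
  x = λ² - 1 - 5 = 16 - 6 ≡ 3; y = λ·(1 - 3) - 2 ≡ 4. → (3, 4)
4Q: (3, 4) + (5, 4). λ = (4 - 4)/(5 - 3) ≡ 0/2 mod 7. 2⁻¹ ≡ 4 (mod 7) since 2·4 = 8 ≡ 1, so λ ≡ 0.
  x = λ² - 3 - 5 = 0 - 8 ≡ 6; y = λ·(3 - 6) - 4 ≡ 3. → (6, 3)
5Q: (6, 3) + (5, 4). λ = (4 - 3)/(5 - 6) ≡ 1/6 mod 7. 6⁻¹ ≡ 6 (mod 7), so λ ≡ 6.
  x = λ² - 6 - 5 = 36 - 11 ≡ 4; y = λ·(6 - 4) - 3 ≡ 2. → (4, 2)
6Q: (4, 2) + (5, 4). λ = (4 - 2)/(5 - 4) ≡ 2/1 mod 7. 1⁻¹ ≡ 1 (mod 7), so λ ≡ 2.
  x = λ² - 4 - 5 = 4 - 9 ≡ 2; y = λ·(4 - 2) - 2 ≡ 2. → (2, 2)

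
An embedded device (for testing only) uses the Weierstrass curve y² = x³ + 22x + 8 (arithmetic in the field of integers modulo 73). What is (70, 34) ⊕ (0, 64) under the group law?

(30, 1)

(70, 34) + (0, 64). λ = (64 - 34)/(0 - 70) ≡ 30/3 mod 73. 3⁻¹ ≡ 49 (mod 73), so λ ≡ 10.
  x = λ² - 70 - 0 = 100 - 70 ≡ 30; y = λ·(70 - 30) - 34 ≡ 1. → (30, 1)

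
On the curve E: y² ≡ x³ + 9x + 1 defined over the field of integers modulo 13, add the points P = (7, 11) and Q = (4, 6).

(12, 11)

(7, 11) + (4, 6). λ = (6 - 11)/(4 - 7) ≡ 8/10 mod 13. 10⁻¹ ≡ 4 (mod 13), so λ ≡ 6.
  x = λ² - 7 - 4 = 36 - 11 ≡ 12; y = λ·(7 - 12) - 11 ≡ 11. → (12, 11)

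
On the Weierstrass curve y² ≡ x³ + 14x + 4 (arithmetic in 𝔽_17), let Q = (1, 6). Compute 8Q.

(9, 14)

Repeated addition: build up to 8Q.
2Q: tangent at (1, 6): λ = (3·1² + 14)/(2·6) ≡ 0/12. 12⁻¹ ≡ 10 (mod 17), so λ ≡ 0·10 ≡ 0.
  x = λ² - 1 - 1 = 0 - 2 ≡ 15; y = λ·(1 - 15) - 6 ≡ 11. → (15, 11)
3Q: (15, 11) + (1, 6). λ = (6 - 11)/(1 - 15) ≡ 12/3 mod 17. 3⁻¹ ≡ 6 (mod 17), so λ ≡ 4.
  x = λ² - 15 - 1 = 16 - 16 ≡ 0; y = λ·(15 - 0) - 11 ≡ 15. → (0, 15)
4Q: (0, 15) + (1, 6). λ = (6 - 15)/(1 - 0) ≡ 8/1 mod 17. 1⁻¹ ≡ 1 (mod 17) since 1·1 = 1 ≡ 1, so λ ≡ 8.
  x = λ² - 0 - 1 = 64 - 1 ≡ 12; y = λ·(0 - 12) - 15 ≡ 8. → (12, 8)
5Q: (12, 8) + (1, 6). λ = (6 - 8)/(1 - 12) ≡ 15/6 mod 17. 6⁻¹ ≡ 3 (mod 17) since 6·3 = 18 ≡ 1, so λ ≡ 11.
  x = λ² - 12 - 1 = 121 - 13 ≡ 6; y = λ·(12 - 6) - 8 ≡ 7. → (6, 7)
6Q: (6, 7) + (1, 6). λ = (6 - 7)/(1 - 6) ≡ 16/12 mod 17. 12⁻¹ ≡ 10 (mod 17) since 12·10 = 120 ≡ 1, so λ ≡ 7.
  x = λ² - 6 - 1 = 49 - 7 ≡ 8; y = λ·(6 - 8) - 7 ≡ 13. → (8, 13)
7Q: (8, 13) + (1, 6). λ = (6 - 13)/(1 - 8) ≡ 10/10 mod 17. 10⁻¹ ≡ 12 (mod 17) since 10·12 = 120 ≡ 1, so λ ≡ 1.
  x = λ² - 8 - 1 = 1 - 9 ≡ 9; y = λ·(8 - 9) - 13 ≡ 3. → (9, 3)
8Q: (9, 3) + (1, 6). λ = (6 - 3)/(1 - 9) ≡ 3/9 mod 17. 9⁻¹ ≡ 2 (mod 17) since 9·2 = 18 ≡ 1, so λ ≡ 6.
  x = λ² - 9 - 1 = 36 - 10 ≡ 9; y = λ·(9 - 9) - 3 ≡ 14. → (9, 14)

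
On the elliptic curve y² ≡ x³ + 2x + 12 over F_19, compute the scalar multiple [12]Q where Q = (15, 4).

O

Repeated addition: build up to 12Q.
2Q: tangent at (15, 4): λ = (3·15² + 2)/(2·4) ≡ 12/8. 8⁻¹ ≡ 12 (mod 19), so λ ≡ 12·12 ≡ 11.
  x = λ² - 15 - 15 = 121 - 30 ≡ 15; y = λ·(15 - 15) - 4 ≡ 15. → (15, 15)
3Q: (15, 15) + (15, 4): same x and y₁ ≡ -y₂, so the sum is O.
4Q: O + (15, 4) = (15, 4) (identity).
5Q: tangent at (15, 4): λ = (3·15² + 2)/(2·4) ≡ 12/8. 8⁻¹ ≡ 12 (mod 19) since 8·12 = 96 ≡ 1, so λ ≡ 12·12 ≡ 11.
  x = λ² - 15 - 15 = 121 - 30 ≡ 15; y = λ·(15 - 15) - 4 ≡ 15. → (15, 15)
6Q: (15, 15) + (15, 4): same x and y₁ ≡ -y₂, so the sum is O.
7Q: O + (15, 4) = (15, 4) (identity).
8Q: tangent at (15, 4): λ = (3·15² + 2)/(2·4) ≡ 12/8. 8⁻¹ ≡ 12 (mod 19) since 8·12 = 96 ≡ 1, so λ ≡ 12·12 ≡ 11.
  x = λ² - 15 - 15 = 121 - 30 ≡ 15; y = λ·(15 - 15) - 4 ≡ 15. → (15, 15)
9Q: (15, 15) + (15, 4): same x and y₁ ≡ -y₂, so the sum is O.
10Q: O + (15, 4) = (15, 4) (identity).
11Q: tangent at (15, 4): λ = (3·15² + 2)/(2·4) ≡ 12/8. 8⁻¹ ≡ 12 (mod 19), so λ ≡ 12·12 ≡ 11.
  x = λ² - 15 - 15 = 121 - 30 ≡ 15; y = λ·(15 - 15) - 4 ≡ 15. → (15, 15)
12Q: (15, 15) + (15, 4): same x and y₁ ≡ -y₂, so the sum is O.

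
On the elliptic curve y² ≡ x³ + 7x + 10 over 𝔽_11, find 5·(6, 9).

Write G = (6, 9).
Double-and-add on 5 = (101)₂. Start with G = (6, 9) for the leading 1-bit.
double: tangent at (6, 9): λ = (3·6² + 7)/(2·9) ≡ 5/7. 7⁻¹ ≡ 8 (mod 11), so λ ≡ 5·8 ≡ 7.
  x = λ² - 6 - 6 = 49 - 12 ≡ 4; y = λ·(6 - 4) - 9 ≡ 5. → (4, 5)
double: tangent at (4, 5): λ = (3·4² + 7)/(2·5) ≡ 0/10. 10⁻¹ ≡ 10 (mod 11), so λ ≡ 0·10 ≡ 0.
  x = λ² - 4 - 4 = 0 - 8 ≡ 3; y = λ·(4 - 3) - 5 ≡ 6. → (3, 6)
add G: (3, 6) + (6, 9). λ = (9 - 6)/(6 - 3) ≡ 3/3 mod 11. 3⁻¹ ≡ 4 (mod 11), so λ ≡ 1.
  x = λ² - 3 - 6 = 1 - 9 ≡ 3; y = λ·(3 - 3) - 6 ≡ 5. → (3, 5)

(3, 5)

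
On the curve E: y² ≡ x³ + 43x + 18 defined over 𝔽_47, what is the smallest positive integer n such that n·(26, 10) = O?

2P: tangent at (26, 10): λ = (3·26² + 43)/(2·10) ≡ 3/20. 20⁻¹ ≡ 40 (mod 47) since 20·40 = 800 ≡ 1, so λ ≡ 3·40 ≡ 26.
  x = λ² - 26 - 26 = 676 - 52 ≡ 13; y = λ·(26 - 13) - 10 ≡ 46. → (13, 46)
3P: (13, 46) + (26, 10). λ = (10 - 46)/(26 - 13) ≡ 11/13 mod 47. 13⁻¹ ≡ 29 (mod 47), so λ ≡ 37.
  x = λ² - 13 - 26 = 1369 - 39 ≡ 14; y = λ·(13 - 14) - 46 ≡ 11. → (14, 11)
4P: (14, 11) + (26, 10). λ = (10 - 11)/(26 - 14) ≡ 46/12 mod 47. 12⁻¹ ≡ 4 (mod 47), so λ ≡ 43.
  x = λ² - 14 - 26 = 1849 - 40 ≡ 23; y = λ·(14 - 23) - 11 ≡ 25. → (23, 25)
5P: (23, 25) + (26, 10). λ = (10 - 25)/(26 - 23) ≡ 32/3 mod 47. 3⁻¹ ≡ 16 (mod 47), so λ ≡ 42.
  x = λ² - 23 - 26 = 1764 - 49 ≡ 23; y = λ·(23 - 23) - 25 ≡ 22. → (23, 22)
6P: (23, 22) + (26, 10). λ = (10 - 22)/(26 - 23) ≡ 35/3 mod 47. 3⁻¹ ≡ 16 (mod 47), so λ ≡ 43.
  x = λ² - 23 - 26 = 1849 - 49 ≡ 14; y = λ·(23 - 14) - 22 ≡ 36. → (14, 36)
7P: (14, 36) + (26, 10). λ = (10 - 36)/(26 - 14) ≡ 21/12 mod 47. 12⁻¹ ≡ 4 (mod 47), so λ ≡ 37.
  x = λ² - 14 - 26 = 1369 - 40 ≡ 13; y = λ·(14 - 13) - 36 ≡ 1. → (13, 1)
8P: (13, 1) + (26, 10). λ = (10 - 1)/(26 - 13) ≡ 9/13 mod 47. 13⁻¹ ≡ 29 (mod 47), so λ ≡ 26.
  x = λ² - 13 - 26 = 676 - 39 ≡ 26; y = λ·(13 - 26) - 1 ≡ 37. → (26, 37)
9P: (26, 37) + (26, 10): same x and y₁ ≡ -y₂, so the sum is O.
9P = O, so the order is 9.

9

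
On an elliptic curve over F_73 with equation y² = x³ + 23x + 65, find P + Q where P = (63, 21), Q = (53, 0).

(63, 21) + (53, 0). λ = (0 - 21)/(53 - 63) ≡ 52/63 mod 73. 63⁻¹ ≡ 51 (mod 73) since 63·51 = 3213 ≡ 1, so λ ≡ 24.
  x = λ² - 63 - 53 = 576 - 116 ≡ 22; y = λ·(63 - 22) - 21 ≡ 14. → (22, 14)

(22, 14)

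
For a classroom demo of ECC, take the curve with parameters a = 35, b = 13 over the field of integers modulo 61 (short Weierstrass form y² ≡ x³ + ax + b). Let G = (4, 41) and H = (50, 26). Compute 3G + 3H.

First 3G:
Repeated addition: build up to 3G.
2G: tangent at (4, 41): λ = (3·4² + 35)/(2·41) ≡ 22/21. 21⁻¹ ≡ 32 (mod 61), so λ ≡ 22·32 ≡ 33.
  x = λ² - 4 - 4 = 1089 - 8 ≡ 44; y = λ·(4 - 44) - 41 ≡ 42. → (44, 42)
3G: (44, 42) + (4, 41). λ = (41 - 42)/(4 - 44) ≡ 60/21 mod 61. 21⁻¹ ≡ 32 (mod 61), so λ ≡ 29.
  x = λ² - 44 - 4 = 841 - 48 ≡ 0; y = λ·(44 - 0) - 42 ≡ 14. → (0, 14)
3G = (0, 14).
Next 3H:
Repeated addition: build up to 3H.
2H: tangent at (50, 26): λ = (3·50² + 35)/(2·26) ≡ 32/52. 52⁻¹ ≡ 27 (mod 61), so λ ≡ 32·27 ≡ 10.
  x = λ² - 50 - 50 = 100 - 100 ≡ 0; y = λ·(50 - 0) - 26 ≡ 47. → (0, 47)
3H: (0, 47) + (50, 26). λ = (26 - 47)/(50 - 0) ≡ 40/50 mod 61. 50⁻¹ ≡ 11 (mod 61), so λ ≡ 13.
  x = λ² - 0 - 50 = 169 - 50 ≡ 58; y = λ·(0 - 58) - 47 ≡ 53. → (58, 53)
3H = (58, 53).
Finally 3G + 3H:
(0, 14) + (58, 53). λ = (53 - 14)/(58 - 0) ≡ 39/58 mod 61. 58⁻¹ ≡ 20 (mod 61) since 58·20 = 1160 ≡ 1, so λ ≡ 48.
  x = λ² - 0 - 58 = 2304 - 58 ≡ 50; y = λ·(0 - 50) - 14 ≡ 26. → (50, 26)

(50, 26)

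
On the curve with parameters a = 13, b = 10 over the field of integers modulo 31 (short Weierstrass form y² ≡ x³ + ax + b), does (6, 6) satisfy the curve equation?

no

y² = 6² ≡ 5; x³ + 13x + 10 = 304 ≡ 25 (mod 31). 5 ≠ 25.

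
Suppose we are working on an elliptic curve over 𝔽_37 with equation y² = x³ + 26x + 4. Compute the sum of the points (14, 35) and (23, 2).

(14, 35) + (23, 2). λ = (2 - 35)/(23 - 14) ≡ 4/9 mod 37. 9⁻¹ ≡ 33 (mod 37) since 9·33 = 297 ≡ 1, so λ ≡ 21.
  x = λ² - 14 - 23 = 441 - 37 ≡ 34; y = λ·(14 - 34) - 35 ≡ 26. → (34, 26)

(34, 26)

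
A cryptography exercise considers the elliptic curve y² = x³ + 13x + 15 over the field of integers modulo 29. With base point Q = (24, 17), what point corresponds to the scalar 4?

Double-and-add on 4 = (100)₂. Start with Q = (24, 17) for the leading 1-bit.
double: tangent at (24, 17): λ = (3·24² + 13)/(2·17) ≡ 1/5. 5⁻¹ ≡ 6 (mod 29), so λ ≡ 1·6 ≡ 6.
  x = λ² - 24 - 24 = 36 - 48 ≡ 17; y = λ·(24 - 17) - 17 ≡ 25. → (17, 25)
double: tangent at (17, 25): λ = (3·17² + 13)/(2·25) ≡ 10/21. 21⁻¹ ≡ 18 (mod 29), so λ ≡ 10·18 ≡ 6.
  x = λ² - 17 - 17 = 36 - 34 ≡ 2; y = λ·(17 - 2) - 25 ≡ 7. → (2, 7)

(2, 7)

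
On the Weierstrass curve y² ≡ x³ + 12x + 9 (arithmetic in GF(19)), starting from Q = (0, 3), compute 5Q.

(13, 5)

Double-and-add on 5 = (101)₂. Start with Q = (0, 3) for the leading 1-bit.
double: tangent at (0, 3): λ = (3·0² + 12)/(2·3) ≡ 12/6. 6⁻¹ ≡ 16 (mod 19) since 6·16 = 96 ≡ 1, so λ ≡ 12·16 ≡ 2.
  x = λ² - 0 - 0 = 4 - 0 ≡ 4; y = λ·(0 - 4) - 3 ≡ 8. → (4, 8)
double: tangent at (4, 8): λ = (3·4² + 12)/(2·8) ≡ 3/16. 16⁻¹ ≡ 6 (mod 19), so λ ≡ 3·6 ≡ 18.
  x = λ² - 4 - 4 = 324 - 8 ≡ 12; y = λ·(4 - 12) - 8 ≡ 0. → (12, 0)
add Q: (12, 0) + (0, 3). λ = (3 - 0)/(0 - 12) ≡ 3/7 mod 19. 7⁻¹ ≡ 11 (mod 19), so λ ≡ 14.
  x = λ² - 12 - 0 = 196 - 12 ≡ 13; y = λ·(12 - 13) - 0 ≡ 5. → (13, 5)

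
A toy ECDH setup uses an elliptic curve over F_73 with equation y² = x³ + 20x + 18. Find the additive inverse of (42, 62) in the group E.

(42, 11)

-(42, 62) = (42, -62 mod 73) = (42, 11).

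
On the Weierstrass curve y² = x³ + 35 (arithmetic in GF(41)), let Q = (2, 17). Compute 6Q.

(22, 8)

Repeated addition: build up to 6Q.
2Q: tangent at (2, 17): λ = (3·2² + 0)/(2·17) ≡ 12/34. 34⁻¹ ≡ 35 (mod 41), so λ ≡ 12·35 ≡ 10.
  x = λ² - 2 - 2 = 100 - 4 ≡ 14; y = λ·(2 - 14) - 17 ≡ 27. → (14, 27)
3Q: (14, 27) + (2, 17). λ = (17 - 27)/(2 - 14) ≡ 31/29 mod 41. 29⁻¹ ≡ 17 (mod 41), so λ ≡ 35.
  x = λ² - 14 - 2 = 1225 - 16 ≡ 20; y = λ·(14 - 20) - 27 ≡ 9. → (20, 9)
4Q: (20, 9) + (2, 17). λ = (17 - 9)/(2 - 20) ≡ 8/23 mod 41. 23⁻¹ ≡ 25 (mod 41) since 23·25 = 575 ≡ 1, so λ ≡ 36.
  x = λ² - 20 - 2 = 1296 - 22 ≡ 3; y = λ·(20 - 3) - 9 ≡ 29. → (3, 29)
5Q: (3, 29) + (2, 17). λ = (17 - 29)/(2 - 3) ≡ 29/40 mod 41. 40⁻¹ ≡ 40 (mod 41), so λ ≡ 12.
  x = λ² - 3 - 2 = 144 - 5 ≡ 16; y = λ·(3 - 16) - 29 ≡ 20. → (16, 20)
6Q: (16, 20) + (2, 17). λ = (17 - 20)/(2 - 16) ≡ 38/27 mod 41. 27⁻¹ ≡ 38 (mod 41) since 27·38 = 1026 ≡ 1, so λ ≡ 9.
  x = λ² - 16 - 2 = 81 - 18 ≡ 22; y = λ·(16 - 22) - 20 ≡ 8. → (22, 8)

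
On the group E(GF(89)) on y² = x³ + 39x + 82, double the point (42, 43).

tangent at (42, 43): λ = (3·42² + 39)/(2·43) ≡ 80/86. 86⁻¹ ≡ 59 (mod 89) since 86·59 = 5074 ≡ 1, so λ ≡ 80·59 ≡ 3.
  x = λ² - 42 - 42 = 9 - 84 ≡ 14; y = λ·(42 - 14) - 43 ≡ 41. → (14, 41)

(14, 41)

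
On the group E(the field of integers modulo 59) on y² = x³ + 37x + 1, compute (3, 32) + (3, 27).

O

The two points share x = 3 and their y-coordinates satisfy 32 + 27 ≡ 0 (mod 59), so they are inverses. Their sum is the point at infinity.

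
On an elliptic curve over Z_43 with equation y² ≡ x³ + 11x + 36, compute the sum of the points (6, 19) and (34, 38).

(9, 2)

(6, 19) + (34, 38). λ = (38 - 19)/(34 - 6) ≡ 19/28 mod 43. 28⁻¹ ≡ 20 (mod 43) since 28·20 = 560 ≡ 1, so λ ≡ 36.
  x = λ² - 6 - 34 = 1296 - 40 ≡ 9; y = λ·(6 - 9) - 19 ≡ 2. → (9, 2)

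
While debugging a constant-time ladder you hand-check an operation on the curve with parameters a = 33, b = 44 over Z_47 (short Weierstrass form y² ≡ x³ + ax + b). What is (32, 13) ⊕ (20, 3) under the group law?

(44, 24)

(32, 13) + (20, 3). λ = (3 - 13)/(20 - 32) ≡ 37/35 mod 47. 35⁻¹ ≡ 43 (mod 47), so λ ≡ 40.
  x = λ² - 32 - 20 = 1600 - 52 ≡ 44; y = λ·(32 - 44) - 13 ≡ 24. → (44, 24)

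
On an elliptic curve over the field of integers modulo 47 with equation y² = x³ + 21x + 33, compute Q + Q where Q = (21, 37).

tangent at (21, 37): λ = (3·21² + 21)/(2·37) ≡ 28/27. 27⁻¹ ≡ 7 (mod 47) since 27·7 = 189 ≡ 1, so λ ≡ 28·7 ≡ 8.
  x = λ² - 21 - 21 = 64 - 42 ≡ 22; y = λ·(21 - 22) - 37 ≡ 2. → (22, 2)

(22, 2)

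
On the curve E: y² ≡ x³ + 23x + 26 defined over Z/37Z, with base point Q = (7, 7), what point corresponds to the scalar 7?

Repeated addition: build up to 7Q.
2Q: tangent at (7, 7): λ = (3·7² + 23)/(2·7) ≡ 22/14. 14⁻¹ ≡ 8 (mod 37), so λ ≡ 22·8 ≡ 28.
  x = λ² - 7 - 7 = 784 - 14 ≡ 30; y = λ·(7 - 30) - 7 ≡ 15. → (30, 15)
3Q: (30, 15) + (7, 7). λ = (7 - 15)/(7 - 30) ≡ 29/14 mod 37. 14⁻¹ ≡ 8 (mod 37), so λ ≡ 10.
  x = λ² - 30 - 7 = 100 - 37 ≡ 26; y = λ·(30 - 26) - 15 ≡ 25. → (26, 25)
4Q: (26, 25) + (7, 7). λ = (7 - 25)/(7 - 26) ≡ 19/18 mod 37. 18⁻¹ ≡ 35 (mod 37) since 18·35 = 630 ≡ 1, so λ ≡ 36.
  x = λ² - 26 - 7 = 1296 - 33 ≡ 5; y = λ·(26 - 5) - 25 ≡ 28. → (5, 28)
5Q: (5, 28) + (7, 7). λ = (7 - 28)/(7 - 5) ≡ 16/2 mod 37. 2⁻¹ ≡ 19 (mod 37) since 2·19 = 38 ≡ 1, so λ ≡ 8.
  x = λ² - 5 - 7 = 64 - 12 ≡ 15; y = λ·(5 - 15) - 28 ≡ 3. → (15, 3)
6Q: (15, 3) + (7, 7). λ = (7 - 3)/(7 - 15) ≡ 4/29 mod 37. 29⁻¹ ≡ 23 (mod 37), so λ ≡ 18.
  x = λ² - 15 - 7 = 324 - 22 ≡ 6; y = λ·(15 - 6) - 3 ≡ 11. → (6, 11)
7Q: (6, 11) + (7, 7). λ = (7 - 11)/(7 - 6) ≡ 33/1 mod 37. 1⁻¹ ≡ 1 (mod 37) since 1·1 = 1 ≡ 1, so λ ≡ 33.
  x = λ² - 6 - 7 = 1089 - 13 ≡ 3; y = λ·(6 - 3) - 11 ≡ 14. → (3, 14)

(3, 14)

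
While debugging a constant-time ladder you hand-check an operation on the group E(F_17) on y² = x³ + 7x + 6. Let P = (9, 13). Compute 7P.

(12, 13)

Double-and-add on 7 = (111)₂. Start with P = (9, 13) for the leading 1-bit.
double: tangent at (9, 13): λ = (3·9² + 7)/(2·13) ≡ 12/9. 9⁻¹ ≡ 2 (mod 17) since 9·2 = 18 ≡ 1, so λ ≡ 12·2 ≡ 7.
  x = λ² - 9 - 9 = 49 - 18 ≡ 14; y = λ·(9 - 14) - 13 ≡ 3. → (14, 3)
add P: (14, 3) + (9, 13). λ = (13 - 3)/(9 - 14) ≡ 10/12 mod 17. 12⁻¹ ≡ 10 (mod 17), so λ ≡ 15.
  x = λ² - 14 - 9 = 225 - 23 ≡ 15; y = λ·(14 - 15) - 3 ≡ 16. → (15, 16)
double: tangent at (15, 16): λ = (3·15² + 7)/(2·16) ≡ 2/15. 15⁻¹ ≡ 8 (mod 17) since 15·8 = 120 ≡ 1, so λ ≡ 2·8 ≡ 16.
  x = λ² - 15 - 15 = 256 - 30 ≡ 5; y = λ·(15 - 5) - 16 ≡ 8. → (5, 8)
add P: (5, 8) + (9, 13). λ = (13 - 8)/(9 - 5) ≡ 5/4 mod 17. 4⁻¹ ≡ 13 (mod 17) since 4·13 = 52 ≡ 1, so λ ≡ 14.
  x = λ² - 5 - 9 = 196 - 14 ≡ 12; y = λ·(5 - 12) - 8 ≡ 13. → (12, 13)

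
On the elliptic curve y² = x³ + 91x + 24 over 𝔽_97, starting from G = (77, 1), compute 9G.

(75, 88)

Repeated addition: build up to 9G.
2G: tangent at (77, 1): λ = (3·77² + 91)/(2·1) ≡ 30/2. 2⁻¹ ≡ 49 (mod 97), so λ ≡ 30·49 ≡ 15.
  x = λ² - 77 - 77 = 225 - 154 ≡ 71; y = λ·(77 - 71) - 1 ≡ 89. → (71, 89)
3G: (71, 89) + (77, 1). λ = (1 - 89)/(77 - 71) ≡ 9/6 mod 97. 6⁻¹ ≡ 81 (mod 97), so λ ≡ 50.
  x = λ² - 71 - 77 = 2500 - 148 ≡ 24; y = λ·(71 - 24) - 89 ≡ 30. → (24, 30)
4G: (24, 30) + (77, 1). λ = (1 - 30)/(77 - 24) ≡ 68/53 mod 97. 53⁻¹ ≡ 11 (mod 97) since 53·11 = 583 ≡ 1, so λ ≡ 69.
  x = λ² - 24 - 77 = 4761 - 101 ≡ 4; y = λ·(24 - 4) - 30 ≡ 89. → (4, 89)
5G: (4, 89) + (77, 1). λ = (1 - 89)/(77 - 4) ≡ 9/73 mod 97. 73⁻¹ ≡ 4 (mod 97), so λ ≡ 36.
  x = λ² - 4 - 77 = 1296 - 81 ≡ 51; y = λ·(4 - 51) - 89 ≡ 62. → (51, 62)
6G: (51, 62) + (77, 1). λ = (1 - 62)/(77 - 51) ≡ 36/26 mod 97. 26⁻¹ ≡ 56 (mod 97), so λ ≡ 76.
  x = λ² - 51 - 77 = 5776 - 128 ≡ 22; y = λ·(51 - 22) - 62 ≡ 8. → (22, 8)
7G: (22, 8) + (77, 1). λ = (1 - 8)/(77 - 22) ≡ 90/55 mod 97. 55⁻¹ ≡ 30 (mod 97), so λ ≡ 81.
  x = λ² - 22 - 77 = 6561 - 99 ≡ 60; y = λ·(22 - 60) - 8 ≡ 18. → (60, 18)
8G: (60, 18) + (77, 1). λ = (1 - 18)/(77 - 60) ≡ 80/17 mod 97. 17⁻¹ ≡ 40 (mod 97) since 17·40 = 680 ≡ 1, so λ ≡ 96.
  x = λ² - 60 - 77 = 9216 - 137 ≡ 58; y = λ·(60 - 58) - 18 ≡ 77. → (58, 77)
9G: (58, 77) + (77, 1). λ = (1 - 77)/(77 - 58) ≡ 21/19 mod 97. 19⁻¹ ≡ 46 (mod 97), so λ ≡ 93.
  x = λ² - 58 - 77 = 8649 - 135 ≡ 75; y = λ·(58 - 75) - 77 ≡ 88. → (75, 88)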